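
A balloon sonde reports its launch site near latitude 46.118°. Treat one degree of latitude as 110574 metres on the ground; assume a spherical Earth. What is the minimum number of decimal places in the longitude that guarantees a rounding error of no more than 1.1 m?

At 46.118° one degree of longitude covers 110574 × cos 46.118° ≈ 110574 × 0.6932 ≈ 76647.2 m.
Rounding to N decimal places gives at most 0.5 × 10⁻ᴺ degrees of error, i.e. 0.5 × 10⁻ᴺ × 76647.2 m.
Need 0.5 × 76647.2 × 10⁻ᴺ ≤ 1.1 → 10⁻ᴺ ≤ 2.870e-05, so N ≥ 4.54.
N = 4 would give 3.83 m (too coarse); N = 5 gives 0.383 m ≤ 1.1 m.

5 decimal places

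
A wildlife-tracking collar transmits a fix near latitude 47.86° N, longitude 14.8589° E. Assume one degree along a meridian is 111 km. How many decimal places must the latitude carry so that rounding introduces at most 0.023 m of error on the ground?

7

One degree of latitude covers 111000 m.
N decimal places → at most half a unit in the last place, 0.5 × 10⁻ᴺ° = 111000/2 × 10⁻ᴺ m.
Need 0.5 × 111000 × 10⁻ᴺ ≤ 0.023 → 10⁻ᴺ ≤ 4.144e-07, so N ≥ 6.38.
At 6 places the error can reach 0.0555 m, but 7 places keeps it to 0.00555 m.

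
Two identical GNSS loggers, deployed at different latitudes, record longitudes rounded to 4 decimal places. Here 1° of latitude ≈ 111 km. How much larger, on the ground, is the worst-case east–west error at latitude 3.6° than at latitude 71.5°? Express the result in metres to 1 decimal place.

3.8 metres

Rounding to 4 decimal places leaves the longitude within ±5e-05° of the true value.
At 3.6°: 5e-05° × 111000 × cos 3.6° = 5e-05 × 111000 × 0.9980 ≈ 5.539 m.
At 71.5°: 5e-05° × 111000 × cos 71.5° = 5e-05 × 111000 × 0.3173 ≈ 1.761 m.
So the lower-latitude error exceeds the higher by 5.539 − 1.761 = 3.778 m.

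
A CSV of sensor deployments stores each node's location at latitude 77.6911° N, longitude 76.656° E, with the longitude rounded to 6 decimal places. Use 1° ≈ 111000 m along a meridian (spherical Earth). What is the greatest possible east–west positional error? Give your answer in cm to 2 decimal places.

Rounding to 6 decimal places leaves the longitude within ±5e-07° of the true value.
Parallels shrink by cos φ, so at 77.6911° a degree of longitude is 111000 × 0.2132 ≈ 23663.2 m.
So at most 5e-07° × 23663.2 ≈ 0.0118316 m east–west.
That is 0.0118316 m = 1.1832 cm.

1.18 cm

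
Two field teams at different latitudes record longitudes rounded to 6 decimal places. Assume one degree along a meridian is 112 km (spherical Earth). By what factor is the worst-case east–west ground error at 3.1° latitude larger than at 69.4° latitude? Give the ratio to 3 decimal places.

2.838

Rounding to 6 decimal places leaves the longitude within ±5e-07° of the true value.
Error at 3.1° = 5e-07° × 112000 × cos 3.1° ≈ 0.056 × 0.9985 = 0.055918 m.
At 69.4°: 5e-07° × 112000 × cos 69.4° = 5e-07 × 112000 × 0.3518 ≈ 0.019703 m.
Ratio: 0.055918 / 0.019703 = cos 3.1° / cos 69.4° ≈ 2.8380.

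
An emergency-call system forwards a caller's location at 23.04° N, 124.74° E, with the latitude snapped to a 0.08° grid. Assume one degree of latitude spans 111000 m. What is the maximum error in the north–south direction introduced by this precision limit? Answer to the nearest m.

With a 0.08° grid the true value lies within half a step, ±0.08°/2 = ±0.04°, of the stored one.
Along the meridian that is 0.04° × 111000 m/° = 4440 m.

4440 m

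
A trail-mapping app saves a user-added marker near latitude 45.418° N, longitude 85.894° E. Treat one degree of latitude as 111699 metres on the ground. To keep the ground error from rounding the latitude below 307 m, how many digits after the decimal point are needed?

One degree of latitude covers 111699 m.
N decimal places → at most half a unit in the last place, 0.5 × 10⁻ᴺ° = 111699/2 × 10⁻ᴺ m.
Need 0.5 × 111699 × 10⁻ᴺ ≤ 307 → 10⁻ᴺ ≤ 5.497e-03, so N ≥ 2.26.
At 2 places the error can reach 558 m, but 3 places keeps it to 55.8 m.

3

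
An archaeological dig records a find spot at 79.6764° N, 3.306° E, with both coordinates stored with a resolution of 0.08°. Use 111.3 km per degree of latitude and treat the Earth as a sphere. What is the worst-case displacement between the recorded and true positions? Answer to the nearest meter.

With a 0.08° grid the true value lies within half a step, ±0.08°/2 = ±0.04°, of the stored one.
Latitude error → 0.04 × 111300 = 4452 m along the meridian.
E–W at 79.6764°: 0.04° × 111300 × cos 79.6764° = 0.04 × 111300 × 0.1792 ≈ 797.832 m.
The two errors are perpendicular, so the maximum displacement is √(4452² + 797.832²) ≈ 4522.92 m.

4523 meters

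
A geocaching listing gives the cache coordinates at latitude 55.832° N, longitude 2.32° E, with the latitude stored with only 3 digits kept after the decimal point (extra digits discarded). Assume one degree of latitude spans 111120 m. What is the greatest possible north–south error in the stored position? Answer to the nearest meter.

111 meters

Truncating at 3 decimal places can drop up to a full unit in the last place, so the latitude may be off by as much as 0.001°.
Along the meridian that is 0.001° × 111120 m/° = 111.12 m.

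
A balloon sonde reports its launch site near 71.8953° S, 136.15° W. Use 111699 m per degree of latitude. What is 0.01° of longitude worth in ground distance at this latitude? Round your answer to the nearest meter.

347 meters

0.01° of longitude at 71.8953° is 0.01 × 111699 × cos 71.8953° ≈ 0.01 × 34711 = 347.11 m.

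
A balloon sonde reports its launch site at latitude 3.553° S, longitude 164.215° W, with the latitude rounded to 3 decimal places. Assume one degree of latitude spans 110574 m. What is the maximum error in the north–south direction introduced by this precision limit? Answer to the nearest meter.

55 meters

Rounding to 3 decimal places leaves the latitude within ±0.0005° of the true value.
So the N–S error is at most 0.0005 × 110574 = 55.287 m.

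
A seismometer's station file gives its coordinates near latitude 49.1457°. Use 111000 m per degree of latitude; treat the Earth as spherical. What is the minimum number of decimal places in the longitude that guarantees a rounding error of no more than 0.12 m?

At 49.1457° one degree of longitude covers 111000 × cos 49.1457° ≈ 111000 × 0.6541 ≈ 72609.3 m.
Rounding to N decimal places gives at most 0.5 × 10⁻ᴺ degrees of error, i.e. 0.5 × 10⁻ᴺ × 72609.3 m.
Need 0.5 × 72609.3 × 10⁻ᴺ ≤ 0.12 → 10⁻ᴺ ≤ 3.305e-06, so N ≥ 5.48.
N = 5 would give 0.363 m (too coarse); N = 6 gives 0.0363 m ≤ 0.12 m.

6 decimal places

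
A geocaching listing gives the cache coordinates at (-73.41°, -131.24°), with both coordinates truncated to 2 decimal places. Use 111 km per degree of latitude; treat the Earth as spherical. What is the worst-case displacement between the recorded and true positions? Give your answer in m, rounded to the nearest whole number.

Truncating at 2 decimal places can drop up to a full unit in the last place, so each coordinate may be off by as much as 0.01°.
N–S: 0.01° × 111000 m/° = 1110 m.
East–west component at 73.41°: 0.01° × 111000 × cos 73.41° ≈ 0.01 × 31692.8 ≈ 316.928 m.
The two errors are perpendicular, so the maximum displacement is √(1110² + 316.928²) ≈ 1154.36 m.

1154 m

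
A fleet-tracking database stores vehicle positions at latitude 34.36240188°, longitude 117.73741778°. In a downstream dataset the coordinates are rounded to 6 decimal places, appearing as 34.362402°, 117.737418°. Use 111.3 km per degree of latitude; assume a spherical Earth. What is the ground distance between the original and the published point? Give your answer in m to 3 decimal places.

0.024 m

Δlat = 34.36240188 − 34.362402 = -0.00000012°; Δlon = 117.73741778 − 117.737418 = -0.00000022°.
North–south shift: -0.00000012 × 111300 = -0.013356 m.
E–W at 34.3624°: -0.00000022° × 111300 × cos 34.3624° = -0.00000022 × 111300 × 0.8255 ≈ -0.0202128 m.
Distance: √(0.013356² + 0.0202128²) ≈ 0.0242268 m.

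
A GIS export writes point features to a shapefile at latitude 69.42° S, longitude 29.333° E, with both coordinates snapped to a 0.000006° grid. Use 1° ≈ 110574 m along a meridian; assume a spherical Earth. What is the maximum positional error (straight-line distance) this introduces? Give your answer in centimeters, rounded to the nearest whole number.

35 centimeters

With a 0.000006° grid the true value lies within half a step, ±0.000006°/2 = ±3e-06°, of the stored one.
North–south component: 3e-06° × 110574 = 0.331722 m.
E–W at 69.42°: 3e-06° × 110574 × cos 69.42° = 3e-06 × 110574 × 0.3515 ≈ 0.116605 m.
The two errors are perpendicular, so the maximum displacement is √(0.331722² + 0.116605²) ≈ 0.351619 m.
That is 0.351619 m = 35.162 cm.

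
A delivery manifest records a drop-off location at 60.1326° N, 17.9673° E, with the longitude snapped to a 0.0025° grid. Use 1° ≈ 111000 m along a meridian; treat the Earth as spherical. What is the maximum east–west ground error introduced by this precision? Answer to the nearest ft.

227 ft

With a 0.0025° grid the true value lies within half a step, ±0.0025°/2 = ±0.00125°, of the stored one.
Parallels shrink by cos φ, so at 60.1326° a degree of longitude is 111000 × 0.4980 ≈ 55277.4 m.
Maximum E–W displacement: 0.00125 × 55277.4 = 69.0967 m.
Converting: 69.0967 m × 3.2808 ft/m ≈ 226.7 ft.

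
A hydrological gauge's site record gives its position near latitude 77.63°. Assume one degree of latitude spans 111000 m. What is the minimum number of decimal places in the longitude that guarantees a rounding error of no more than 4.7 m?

At 77.63° one degree of longitude covers 111000 × cos 77.63° ≈ 111000 × 0.2142 ≈ 23778.9 m.
Rounding to N decimal places gives at most 0.5 × 10⁻ᴺ degrees of error, i.e. 0.5 × 10⁻ᴺ × 23778.9 m.
Need 0.5 × 23778.9 × 10⁻ᴺ ≤ 4.7 → 10⁻ᴺ ≤ 3.953e-04, so N ≥ 3.40.
N = 3 would give 11.9 m (too coarse); N = 4 gives 1.19 m ≤ 4.7 m.

4 decimal places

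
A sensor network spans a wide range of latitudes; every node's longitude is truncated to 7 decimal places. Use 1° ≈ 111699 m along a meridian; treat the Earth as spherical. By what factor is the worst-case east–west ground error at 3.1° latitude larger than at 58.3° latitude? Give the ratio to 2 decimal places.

Truncating at 7 decimal places can drop up to a full unit in the last place, so the longitude may be off by as much as 1e-07°.
Error at 3.1° = 1e-07° × 111699 × cos 3.1° ≈ 0.01117 × 0.9985 = 0.011154 m.
Error at 58.3° = 1e-07° × 111699 × cos 58.3° ≈ 0.01117 × 0.5255 = 0.0058695 m.
The ratio reduces to cos 3.1° / cos 58.3° = 0.9985/0.5255 ≈ 1.9003.

1.90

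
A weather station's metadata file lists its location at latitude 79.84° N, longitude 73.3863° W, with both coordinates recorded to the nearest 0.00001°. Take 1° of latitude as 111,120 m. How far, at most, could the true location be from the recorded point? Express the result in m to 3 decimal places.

0.564 m

Rounding to 5 decimal places leaves each coordinate within ±5e-06° of the true value.
Latitude error → 5e-06 × 111120 = 0.5556 m along the meridian.
E–W at 79.84°: 5e-06° × 111120 × cos 79.84° = 5e-06 × 111120 × 0.1764 ≈ 0.0980065 m.
Combining orthogonally: (0.5556² + 0.0980065²)^½ ≈ 0.564178 m.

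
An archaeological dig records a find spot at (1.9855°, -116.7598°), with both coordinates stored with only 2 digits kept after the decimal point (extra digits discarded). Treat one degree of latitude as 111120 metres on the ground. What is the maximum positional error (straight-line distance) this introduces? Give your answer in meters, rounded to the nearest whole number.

Truncating at 2 decimal places can drop up to a full unit in the last place, so each coordinate may be off by as much as 0.01°.
N–S: 0.01° × 111120 m/° = 1111.2 m.
East–west component at 1.9855°: 0.01° × 111120 × cos 1.9855° ≈ 0.01 × 111053 ≈ 1110.53 m.
Combining orthogonally: (1111.2² + 1110.53²)^½ ≈ 1571 m.

1571 meters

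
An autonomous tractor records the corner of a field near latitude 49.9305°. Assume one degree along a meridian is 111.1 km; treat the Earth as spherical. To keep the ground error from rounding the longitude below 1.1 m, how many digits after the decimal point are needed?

At 49.9305° one degree of longitude covers 111100 × cos 49.9305° ≈ 111100 × 0.6437 ≈ 71516.9 m.
With N decimal places the half-ulp bound is 0.5·10⁻ᴺ°, or 0.5·10⁻ᴺ × 71516.9 m on the ground.
Setting 35758.4 × 10⁻ᴺ ≤ 1.1 gives 10ᴺ ≥ 3.251e+04, i.e. N ≥ 4.51.
At 4 places the error can reach 3.58 m, but 5 places keeps it to 0.358 m.

5 decimal places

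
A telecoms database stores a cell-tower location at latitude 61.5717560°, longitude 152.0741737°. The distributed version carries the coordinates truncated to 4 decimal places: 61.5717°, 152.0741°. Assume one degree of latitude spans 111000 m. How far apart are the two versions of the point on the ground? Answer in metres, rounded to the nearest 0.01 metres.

7.34 metres

Δlat = 61.5717560 − 61.5717 = +0.0000560°; Δlon = 152.0741737 − 152.0741 = +0.0000737°.
N–S: 0.0000560° × 111000 m/° = 6.216 m.
E–W at 61.5717°: 0.0000737° × 111000 × cos 61.5717° = 0.0000737 × 111000 × 0.4761 ≈ 3.89449 m.
Distance: √(6.216² + 3.89449²) ≈ 7.33524 m.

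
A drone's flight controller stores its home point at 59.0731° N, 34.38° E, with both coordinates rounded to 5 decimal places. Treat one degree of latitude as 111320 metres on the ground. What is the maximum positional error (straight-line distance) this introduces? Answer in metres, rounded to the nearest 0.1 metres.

Rounding to 5 decimal places leaves each coordinate within ±5e-06° of the true value.
N–S: 5e-06° × 111320 m/° = 0.5566 m.
East–west component at 59.0731°: 5e-06° × 111320 × cos 59.0731° ≈ 5e-06 × 57212.3 ≈ 0.286061 m.
The two errors are perpendicular, so the maximum displacement is √(0.5566² + 0.286061²) ≈ 0.625807 m.

0.6 metres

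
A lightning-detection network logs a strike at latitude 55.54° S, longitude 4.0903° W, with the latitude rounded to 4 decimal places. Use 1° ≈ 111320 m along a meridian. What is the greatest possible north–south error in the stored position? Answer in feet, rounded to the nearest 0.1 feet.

18.3 feet

Rounding to 4 decimal places leaves the latitude within ±5e-05° of the true value.
Along the meridian that is 5e-05° × 111320 m/° = 5.566 m.
In feet: 5.566 m ÷ 0.3048 ≈ 18.261 ft.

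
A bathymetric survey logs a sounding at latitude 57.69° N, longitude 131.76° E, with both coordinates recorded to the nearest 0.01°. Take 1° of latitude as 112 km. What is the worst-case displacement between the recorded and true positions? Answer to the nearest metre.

Rounding to 2 decimal places leaves each coordinate within ±0.005° of the true value.
Latitude error → 0.005 × 112000 = 560 m along the meridian.
E–W at 57.69°: 0.005° × 112000 × cos 57.69° = 0.005 × 112000 × 0.5345 ≈ 299.32 m.
Worst case both components are at the extreme and orthogonal: √(560² + 299.32²) ≈ 634.974 m.

635 metres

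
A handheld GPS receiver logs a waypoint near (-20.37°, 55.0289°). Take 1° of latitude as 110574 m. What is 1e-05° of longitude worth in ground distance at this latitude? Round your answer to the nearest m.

At 20.37° a degree of longitude is 110574 × cos 20.37° ≈ 103659 m, so 1e-05° corresponds to 1.03659 m.

1 m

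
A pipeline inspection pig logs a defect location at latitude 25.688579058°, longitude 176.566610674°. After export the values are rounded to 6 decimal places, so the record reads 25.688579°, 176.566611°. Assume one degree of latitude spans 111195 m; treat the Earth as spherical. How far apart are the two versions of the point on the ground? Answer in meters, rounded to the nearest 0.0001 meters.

The latitude changed by +0.000000058° and the longitude by -0.000000326°.
North–south shift: 0.000000058 × 111195 = 0.00644931 m.
E–W at 25.6886°: -0.000000326° × 111195 × cos 25.6886° = -0.000000326 × 111195 × 0.9012 ≈ -0.0326668 m.
Combined displacement = (0.00644931² + 0.0326668²)^½ ≈ 0.0332973 m.

0.0333 meters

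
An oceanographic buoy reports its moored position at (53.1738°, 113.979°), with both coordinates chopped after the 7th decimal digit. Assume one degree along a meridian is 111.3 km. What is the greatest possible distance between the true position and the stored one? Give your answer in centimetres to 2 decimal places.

1.30 centimetres

Truncating at 7 decimal places can drop up to a full unit in the last place, so each coordinate may be off by as much as 1e-07°.
Latitude error → 1e-07 × 111300 = 0.01113 m along the meridian.
East–west component at 53.1738°: 1e-07° × 111300 × cos 53.1738° ≈ 1e-07 × 66712.1 ≈ 0.00667121 m.
Combining orthogonally: (0.01113² + 0.00667121²)^½ ≈ 0.0129762 m.
That is 0.0129762 m = 1.2976 cm.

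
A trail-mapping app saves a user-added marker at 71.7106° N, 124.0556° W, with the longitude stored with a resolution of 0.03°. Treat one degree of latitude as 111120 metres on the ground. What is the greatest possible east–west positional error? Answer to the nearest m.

523 m

With a 0.03° grid the true value lies within half a step, ±0.03°/2 = ±0.015°, of the stored one.
At latitude 71.7106° a degree of longitude spans 111120 m × cos 71.7106° = 111120 × 0.3138 ≈ 34871.3 m.
Maximum E–W displacement: 0.015 × 34871.3 = 523.07 m.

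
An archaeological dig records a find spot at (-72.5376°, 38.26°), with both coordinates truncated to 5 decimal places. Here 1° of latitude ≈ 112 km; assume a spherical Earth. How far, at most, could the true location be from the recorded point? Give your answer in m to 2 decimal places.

1.17 m

Truncating at 5 decimal places can drop up to a full unit in the last place, so each coordinate may be off by as much as 1e-05°.
North–south component: 1e-05° × 112000 = 1.12 m.
E–W at 72.5376°: 1e-05° × 112000 × cos 72.5376° = 1e-05 × 112000 × 0.3001 ≈ 0.336089 m.
Worst case both components are at the extreme and orthogonal: √(1.12² + 0.336089²) ≈ 1.16934 m.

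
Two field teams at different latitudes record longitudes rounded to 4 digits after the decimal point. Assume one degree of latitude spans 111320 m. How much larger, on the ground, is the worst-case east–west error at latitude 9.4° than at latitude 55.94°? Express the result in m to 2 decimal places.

Rounding to 4 decimal places leaves the longitude within ±5e-05° of the true value.
Error at 9.4° = 5e-05° × 111320 × cos 9.4° ≈ 5.566 × 0.9866 = 5.4913 m.
At 55.94°: 5e-05° × 111320 × cos 55.94° = 5e-05 × 111320 × 0.5601 ≈ 3.1173 m.
Difference: 5.4913 − 3.1173 = 2.374 m.

2.37 m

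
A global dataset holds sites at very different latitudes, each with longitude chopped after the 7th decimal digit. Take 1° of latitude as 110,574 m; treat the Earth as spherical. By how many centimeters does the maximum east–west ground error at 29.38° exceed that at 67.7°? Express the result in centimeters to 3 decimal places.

0.544 centimeters

Truncating at 7 decimal places can drop up to a full unit in the last place, so the longitude may be off by as much as 1e-07°.
Error at 29.38° = 1e-07° × 110574 × cos 29.38° ≈ 0.011057 × 0.8714 = 0.0096353 m.
Error at 67.7° = 1e-07° × 110574 × cos 67.7° ≈ 0.011057 × 0.3795 = 0.0041958 m.
Difference: 0.0096353 − 0.0041958 = 0.0054395 m.
That is 0.00543946 m = 0.54395 cm.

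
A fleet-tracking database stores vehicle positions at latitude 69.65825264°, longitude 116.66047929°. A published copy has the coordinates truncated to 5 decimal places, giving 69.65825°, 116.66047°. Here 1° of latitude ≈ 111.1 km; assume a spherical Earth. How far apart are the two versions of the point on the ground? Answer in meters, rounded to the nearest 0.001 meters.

The latitude changed by +0.00000264° and the longitude by +0.00000929°.
North–south shift: 0.00000264 × 111100 = 0.293304 m.
East–west at this latitude: 0.00000929° × 111100 × cos 69.6582° ≈ 0.00000929 × 38620.5 = 0.358784 m.
Distance: √(0.293304² + 0.358784²) ≈ 0.463415 m.

0.463 meters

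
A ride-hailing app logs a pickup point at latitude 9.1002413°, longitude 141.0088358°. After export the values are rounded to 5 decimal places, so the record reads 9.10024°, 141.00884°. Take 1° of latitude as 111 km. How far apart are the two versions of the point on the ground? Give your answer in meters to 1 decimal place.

The latitude changed by +0.0000013° and the longitude by -0.0000042°.
North–south shift: 0.0000013 × 111000 = 0.1443 m.
East–west at this latitude: -0.0000042° × 111000 × cos 9.10024° ≈ -0.0000042 × 109603 = -0.460332 m.
Hypotenuse of the two orthogonal shifts: √(0.1443² + 0.460332²) = 0.482419 m.

0.5 meters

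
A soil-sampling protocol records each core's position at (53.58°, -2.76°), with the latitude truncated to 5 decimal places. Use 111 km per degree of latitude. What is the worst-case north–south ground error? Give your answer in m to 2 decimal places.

Truncating at 5 decimal places can drop up to a full unit in the last place, so the latitude may be off by as much as 1e-05°.
North–south distance: 1e-05° × 111000 m/° = 1.11 m.

1.11 m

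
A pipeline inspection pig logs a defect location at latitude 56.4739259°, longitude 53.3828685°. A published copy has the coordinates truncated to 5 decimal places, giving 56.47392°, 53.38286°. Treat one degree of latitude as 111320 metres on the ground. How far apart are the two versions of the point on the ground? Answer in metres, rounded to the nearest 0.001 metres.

0.839 metres

The latitude changed by +0.0000059° and the longitude by +0.0000085°.
N–S: 0.0000059° × 111320 m/° = 0.656788 m.
East–west at this latitude: 0.0000085° × 111320 × cos 56.4739° ≈ 0.0000085 × 61483.9 = 0.522613 m.
Distance: √(0.656788² + 0.522613²) ≈ 0.839342 m.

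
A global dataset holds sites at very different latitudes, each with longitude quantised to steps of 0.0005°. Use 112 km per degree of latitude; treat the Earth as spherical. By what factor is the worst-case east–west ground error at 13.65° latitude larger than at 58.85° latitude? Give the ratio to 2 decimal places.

1.88

With a 0.0005° grid the true value lies within half a step, ±0.0005°/2 = ±0.00025°, of the stored one.
At 13.65°: 0.00025° × 112000 × cos 13.65° = 0.00025 × 112000 × 0.9718 ≈ 27.209 m.
At 58.85°: 0.00025° × 112000 × cos 58.85° = 0.00025 × 112000 × 0.5173 ≈ 14.484 m.
The ratio reduces to cos 13.65° / cos 58.85° = 0.9718/0.5173 ≈ 1.8786.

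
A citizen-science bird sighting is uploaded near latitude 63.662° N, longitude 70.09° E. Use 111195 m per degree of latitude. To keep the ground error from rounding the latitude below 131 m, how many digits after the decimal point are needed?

3

One degree of latitude covers 111195 m.
Rounding to N decimal places gives at most 0.5 × 10⁻ᴺ degrees of error, i.e. 0.5 × 10⁻ᴺ × 111195 m.
Need 0.5 × 111195 × 10⁻ᴺ ≤ 131 → 10⁻ᴺ ≤ 2.356e-03, so N ≥ 2.63.
So 3 decimal places suffice (55.6 m); 2 would allow up to 556 m.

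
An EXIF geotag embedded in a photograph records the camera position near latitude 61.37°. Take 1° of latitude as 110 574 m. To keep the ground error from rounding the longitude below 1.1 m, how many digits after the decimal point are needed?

5 decimal places

At 61.37° one degree of longitude covers 110574 × cos 61.37° ≈ 110574 × 0.4792 ≈ 52981.7 m.
N decimal places → at most half a unit in the last place, 0.5 × 10⁻ᴺ° = 52981.7/2 × 10⁻ᴺ m.
Need 0.5 × 52981.7 × 10⁻ᴺ ≤ 1.1 → 10⁻ᴺ ≤ 4.152e-05, so N ≥ 4.38.
N = 4 would give 2.65 m (too coarse); N = 5 gives 0.265 m ≤ 1.1 m.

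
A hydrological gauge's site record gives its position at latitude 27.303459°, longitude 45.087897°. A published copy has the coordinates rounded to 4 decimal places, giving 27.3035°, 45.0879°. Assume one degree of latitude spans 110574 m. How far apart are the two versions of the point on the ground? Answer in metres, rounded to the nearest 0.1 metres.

Δlat = 27.303459 − 27.3035 = -0.000041°; Δlon = 45.087897 − 45.0879 = -0.000003°.
North–south shift: -0.000041 × 110574 = -4.53353 m.
E–W at 27.3035°: -0.000003° × 110574 × cos 27.3035° = -0.000003 × 110574 × 0.8886 ≈ -0.294765 m.
Distance: √(4.53353² + 0.294765²) ≈ 4.54311 m.

4.5 metres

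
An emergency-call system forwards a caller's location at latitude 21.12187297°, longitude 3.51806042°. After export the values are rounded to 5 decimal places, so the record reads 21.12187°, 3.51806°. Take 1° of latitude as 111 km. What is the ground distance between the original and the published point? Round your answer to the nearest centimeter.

Δlat = 21.12187297 − 21.12187 = +0.00000297°; Δlon = 3.51806042 − 3.51806 = +0.00000042°.
North–south shift: 0.00000297 × 111000 = 0.32967 m.
East–west at this latitude: 0.00000042° × 111000 × cos 21.1219° ≈ 0.00000042 × 103543 = 0.0434879 m.
Distance: √(0.32967² + 0.0434879²) ≈ 0.332526 m.
That is 0.332526 m = 33.253 cm.

33 centimeters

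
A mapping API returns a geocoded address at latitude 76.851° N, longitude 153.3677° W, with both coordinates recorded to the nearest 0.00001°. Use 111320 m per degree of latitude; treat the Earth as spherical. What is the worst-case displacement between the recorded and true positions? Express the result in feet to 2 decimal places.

Rounding to 5 decimal places leaves each coordinate within ±5e-06° of the true value.
N–S: 5e-06° × 111320 m/° = 0.5566 m.
East–west component at 76.851°: 5e-06° × 111320 × cos 76.851° ≈ 5e-06 × 25323.5 ≈ 0.126618 m.
Worst case both components are at the extreme and orthogonal: √(0.5566² + 0.126618²) ≈ 0.57082 m.
In feet: 0.57082 m ÷ 0.3048 ≈ 1.8728 ft.

1.87 feet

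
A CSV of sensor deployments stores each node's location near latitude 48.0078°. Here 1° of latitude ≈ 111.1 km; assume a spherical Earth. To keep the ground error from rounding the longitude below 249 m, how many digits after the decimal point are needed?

3 decimal places

At 48.0078° one degree of longitude covers 111100 × cos 48.0078° ≈ 111100 × 0.6690 ≈ 74329.2 m.
With N decimal places the half-ulp bound is 0.5·10⁻ᴺ°, or 0.5·10⁻ᴺ × 74329.2 m on the ground.
Setting 37164.6 × 10⁻ᴺ ≤ 249 gives 10ᴺ ≥ 149.3, i.e. N ≥ 2.17.
So 3 decimal places suffice (37.2 m); 2 would allow up to 372 m.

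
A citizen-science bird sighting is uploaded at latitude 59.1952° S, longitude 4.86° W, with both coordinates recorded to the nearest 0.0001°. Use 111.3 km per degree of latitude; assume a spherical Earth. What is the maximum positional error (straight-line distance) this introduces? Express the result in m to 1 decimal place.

6.3 m

Rounding to 4 decimal places leaves each coordinate within ±5e-05° of the true value.
North–south component: 5e-05° × 111300 = 5.565 m.
East–west component at 59.1952°: 5e-05° × 111300 × cos 59.1952° ≈ 5e-05 × 56998.4 ≈ 2.84992 m.
Combining orthogonally: (5.565² + 2.84992²)^½ ≈ 6.2523 m.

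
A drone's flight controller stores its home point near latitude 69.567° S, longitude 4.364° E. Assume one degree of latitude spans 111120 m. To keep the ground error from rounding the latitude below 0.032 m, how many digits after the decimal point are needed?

7

One degree of latitude covers 111120 m.
With N decimal places the half-ulp bound is 0.5·10⁻ᴺ°, or 0.5·10⁻ᴺ × 111120 m on the ground.
Need 0.5 × 111120 × 10⁻ᴺ ≤ 0.032 → 10⁻ᴺ ≤ 5.760e-07, so N ≥ 6.24.
At 6 places the error can reach 0.0556 m, but 7 places keeps it to 0.00556 m.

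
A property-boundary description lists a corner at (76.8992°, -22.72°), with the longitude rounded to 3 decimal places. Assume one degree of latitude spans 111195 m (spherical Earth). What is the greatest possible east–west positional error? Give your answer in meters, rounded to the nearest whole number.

13 meters

Rounding to 3 decimal places leaves the longitude within ±0.0005° of the true value.
One degree of longitude at 76.8992° is 111195 × cos 76.8992° ≈ 111195 × 0.2267 = 25204 m.
East–west error: 0.0005° × 25204 m/° ≈ 12.602 m.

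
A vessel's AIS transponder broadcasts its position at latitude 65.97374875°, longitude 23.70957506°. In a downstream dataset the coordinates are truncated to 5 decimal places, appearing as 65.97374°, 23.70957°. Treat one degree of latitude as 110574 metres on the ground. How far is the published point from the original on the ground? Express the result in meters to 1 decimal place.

1.0 meters

The latitude changed by +0.00000875° and the longitude by +0.00000506°.
N–S: 0.00000875° × 110574 m/° = 0.967522 m.
East–west at this latitude: 0.00000506° × 110574 × cos 65.9737° ≈ 0.00000506 × 45020.8 = 0.227805 m.
Distance: √(0.967522² + 0.227805²) ≈ 0.993979 m.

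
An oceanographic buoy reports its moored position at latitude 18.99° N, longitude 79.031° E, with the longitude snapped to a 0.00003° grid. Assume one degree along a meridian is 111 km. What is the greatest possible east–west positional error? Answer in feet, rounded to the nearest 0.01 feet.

5.17 feet

With a 0.00003° grid the true value lies within half a step, ±0.00003°/2 = ±1.5e-05°, of the stored one.
At latitude 18.99° a degree of longitude spans 111000 m × cos 18.99° = 111000 × 0.9456 ≈ 104959 m.
So at most 1.5e-05° × 104959 ≈ 1.57438 m east–west.
In feet: 1.57438 m ÷ 0.3048 ≈ 5.1653 ft.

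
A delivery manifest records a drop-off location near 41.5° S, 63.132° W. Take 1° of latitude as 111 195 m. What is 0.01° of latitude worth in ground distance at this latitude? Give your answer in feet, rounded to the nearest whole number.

3648 feet

Along a meridian 0.01° is 0.01 × 111195 = 1111.95 m.
In feet: 1111.95 m ÷ 0.3048 ≈ 3648.1 ft.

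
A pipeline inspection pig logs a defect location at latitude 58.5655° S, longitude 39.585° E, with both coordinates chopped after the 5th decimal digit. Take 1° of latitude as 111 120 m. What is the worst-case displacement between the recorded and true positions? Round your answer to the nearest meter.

1 meters

Truncating at 5 decimal places can drop up to a full unit in the last place, so each coordinate may be off by as much as 1e-05°.
Latitude error → 1e-05 × 111120 = 1.1112 m along the meridian.
East–west component at 58.5655°: 1e-05° × 111120 × cos 58.5655° ≈ 1e-05 × 57951.7 ≈ 0.579517 m.
The two errors are perpendicular, so the maximum displacement is √(1.1112² + 0.579517²) ≈ 1.25324 m.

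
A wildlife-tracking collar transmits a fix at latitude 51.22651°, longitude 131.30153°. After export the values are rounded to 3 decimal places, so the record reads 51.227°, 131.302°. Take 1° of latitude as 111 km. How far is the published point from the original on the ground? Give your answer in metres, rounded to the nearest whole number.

63 metres

Δlat = 51.22651 − 51.227 = -0.00049°; Δlon = 131.30153 − 131.302 = -0.00047°.
North–south shift: -0.00049 × 111000 = -54.39 m.
E–W at 51.227°: -0.00047° × 111000 × cos 51.227° = -0.00047 × 111000 × 0.6262 ≈ -32.6708 m.
Combined displacement = (54.39² + 32.6708²)^½ ≈ 63.448 m.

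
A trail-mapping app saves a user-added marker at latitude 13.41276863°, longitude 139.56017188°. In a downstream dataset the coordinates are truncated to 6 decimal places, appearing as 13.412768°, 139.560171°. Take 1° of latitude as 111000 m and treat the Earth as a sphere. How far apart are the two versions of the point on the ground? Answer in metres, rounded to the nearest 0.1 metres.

The latitude changed by +0.00000063° and the longitude by +0.00000088°.
North–south shift: 0.00000063 × 111000 = 0.06993 m.
E–W at 13.4128°: 0.00000088° × 111000 × cos 13.4128° = 0.00000088 × 111000 × 0.9727 ≈ 0.0950157 m.
Distance: √(0.06993² + 0.0950157²) ≈ 0.117975 m.

0.1 metres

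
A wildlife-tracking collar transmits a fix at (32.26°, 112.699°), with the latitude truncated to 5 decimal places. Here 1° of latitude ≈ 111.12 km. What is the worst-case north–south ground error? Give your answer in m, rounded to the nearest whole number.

Truncating at 5 decimal places can drop up to a full unit in the last place, so the latitude may be off by as much as 1e-05°.
Along the meridian that is 1e-05° × 111120 m/° = 1.1112 m.

1 m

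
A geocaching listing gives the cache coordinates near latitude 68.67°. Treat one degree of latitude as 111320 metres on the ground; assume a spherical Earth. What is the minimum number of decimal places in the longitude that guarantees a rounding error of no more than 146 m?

3

At 68.67° one degree of longitude covers 111320 × cos 68.67° ≈ 111320 × 0.3637 ≈ 40491.4 m.
Rounding to N decimal places gives at most 0.5 × 10⁻ᴺ degrees of error, i.e. 0.5 × 10⁻ᴺ × 40491.4 m.
Setting 20245.7 × 10⁻ᴺ ≤ 146 gives 10ᴺ ≥ 138.7, i.e. N ≥ 2.14.
So 3 decimal places suffice (20.2 m); 2 would allow up to 202 m.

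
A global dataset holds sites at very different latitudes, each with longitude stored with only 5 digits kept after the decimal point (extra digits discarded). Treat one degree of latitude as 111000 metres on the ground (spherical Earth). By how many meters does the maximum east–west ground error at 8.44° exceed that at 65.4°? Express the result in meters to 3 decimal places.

Truncating at 5 decimal places can drop up to a full unit in the last place, so the longitude may be off by as much as 1e-05°.
At 8.44°: 1e-05° × 111000 × cos 8.44° = 1e-05 × 111000 × 0.9892 ≈ 1.098 m.
At 65.4°: 1e-05° × 111000 × cos 65.4° = 1e-05 × 111000 × 0.4163 ≈ 0.46207 m.
So the lower-latitude error exceeds the higher by 1.098 − 0.46207 = 0.63591 m.

0.636 meters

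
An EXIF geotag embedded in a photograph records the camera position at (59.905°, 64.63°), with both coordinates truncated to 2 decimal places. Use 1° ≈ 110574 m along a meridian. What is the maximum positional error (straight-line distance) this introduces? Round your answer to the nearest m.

Truncating at 2 decimal places can drop up to a full unit in the last place, so each coordinate may be off by as much as 0.01°.
Latitude error → 0.01 × 110574 = 1105.74 m along the meridian.
East–west component at 59.905°: 0.01° × 110574 × cos 59.905° ≈ 0.01 × 55445.7 ≈ 554.457 m.
Combining orthogonally: (1105.74² + 554.457²)^½ ≈ 1236.97 m.

1237 m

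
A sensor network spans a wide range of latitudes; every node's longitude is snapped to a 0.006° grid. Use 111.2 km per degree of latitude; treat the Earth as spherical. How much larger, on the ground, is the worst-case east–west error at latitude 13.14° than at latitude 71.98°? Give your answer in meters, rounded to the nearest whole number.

With a 0.006° grid the true value lies within half a step, ±0.006°/2 = ±0.003°, of the stored one.
At 13.14°: 0.003° × 111200 × cos 13.14° = 0.003 × 111200 × 0.9738 ≈ 324.87 m.
At 71.98°: 0.003° × 111200 × cos 71.98° = 0.003 × 111200 × 0.3093 ≈ 103.2 m.
So the lower-latitude error exceeds the higher by 324.87 − 103.2 = 221.67 m.

222 meters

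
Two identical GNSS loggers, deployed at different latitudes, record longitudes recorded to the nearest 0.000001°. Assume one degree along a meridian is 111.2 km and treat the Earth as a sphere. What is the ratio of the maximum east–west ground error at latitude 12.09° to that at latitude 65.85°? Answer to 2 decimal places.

Rounding to 6 decimal places leaves the longitude within ±5e-07° of the true value.
Error at 12.09° = 5e-07° × 111200 × cos 12.09° ≈ 0.0556 × 0.9778 = 0.054367 m.
At 65.85°: 5e-07° × 111200 × cos 65.85° = 5e-07 × 111200 × 0.4091 ≈ 0.022747 m.
The ratio reduces to cos 12.09° / cos 65.85° = 0.9778/0.4091 ≈ 2.3900.

2.39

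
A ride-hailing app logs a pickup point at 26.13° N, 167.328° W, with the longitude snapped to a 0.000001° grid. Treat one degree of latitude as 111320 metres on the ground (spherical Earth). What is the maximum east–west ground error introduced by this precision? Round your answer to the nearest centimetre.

With a 0.000001° grid the true value lies within half a step, ±0.000001°/2 = ±5e-07°, of the stored one.
At latitude 26.13° a degree of longitude spans 111320 m × cos 26.13° = 111320 × 0.8978 ≈ 99942.8 m.
Maximum E–W displacement: 5e-07 × 99942.8 = 0.0499714 m.
That is 0.0499714 m = 4.9971 cm.

5 centimetres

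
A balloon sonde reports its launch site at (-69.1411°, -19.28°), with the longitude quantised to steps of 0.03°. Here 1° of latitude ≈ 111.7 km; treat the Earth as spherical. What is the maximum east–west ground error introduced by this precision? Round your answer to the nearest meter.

With a 0.03° grid the true value lies within half a step, ±0.03°/2 = ±0.015°, of the stored one.
One degree of longitude at 69.1411° is 111700 × cos 69.1411° ≈ 111700 × 0.3561 = 39772.8 m.
So at most 0.015° × 39772.8 ≈ 596.592 m east–west.

597 meters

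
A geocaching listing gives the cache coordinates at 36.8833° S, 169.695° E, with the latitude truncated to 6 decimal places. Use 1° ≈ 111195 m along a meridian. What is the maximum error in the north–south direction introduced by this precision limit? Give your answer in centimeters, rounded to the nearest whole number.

Truncating at 6 decimal places can drop up to a full unit in the last place, so the latitude may be off by as much as 1e-06°.
So the N–S error is at most 1e-06 × 111195 = 0.111195 m.
That is 0.111195 m = 11.119 cm.

11 centimeters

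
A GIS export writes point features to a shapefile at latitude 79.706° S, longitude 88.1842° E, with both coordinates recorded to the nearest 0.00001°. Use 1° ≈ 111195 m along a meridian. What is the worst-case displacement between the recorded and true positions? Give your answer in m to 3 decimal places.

0.565 m

Rounding to 5 decimal places leaves each coordinate within ±5e-06° of the true value.
Latitude error → 5e-06 × 111195 = 0.555975 m along the meridian.
East–west component at 79.706°: 5e-06° × 111195 × cos 79.706° ≈ 5e-06 × 19870.5 ≈ 0.0993523 m.
Worst case both components are at the extreme and orthogonal: √(0.555975² + 0.0993523²) ≈ 0.564782 m.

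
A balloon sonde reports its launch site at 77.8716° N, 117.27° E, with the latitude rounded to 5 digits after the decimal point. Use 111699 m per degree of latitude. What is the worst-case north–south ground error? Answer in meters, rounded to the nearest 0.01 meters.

0.56 meters

Rounding to 5 decimal places leaves the latitude within ±5e-06° of the true value.
North–south distance: 5e-06° × 111699 m/° = 0.558495 m.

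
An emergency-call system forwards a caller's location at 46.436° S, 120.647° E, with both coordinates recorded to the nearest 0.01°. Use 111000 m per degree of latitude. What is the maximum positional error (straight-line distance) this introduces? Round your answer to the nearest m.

674 m

Rounding to 2 decimal places leaves each coordinate within ±0.005° of the true value.
N–S: 0.005° × 111000 m/° = 555 m.
Longitude error → 0.005 × 111000 × cos 46.436° = 0.005 × 111000 × 0.6892 ≈ 382.486 m.
The two errors are perpendicular, so the maximum displacement is √(555² + 382.486²) ≈ 674.033 m.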